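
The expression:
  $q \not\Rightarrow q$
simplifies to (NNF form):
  $\text{False}$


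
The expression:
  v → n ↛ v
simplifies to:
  ¬v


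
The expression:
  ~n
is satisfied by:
  {n: False}


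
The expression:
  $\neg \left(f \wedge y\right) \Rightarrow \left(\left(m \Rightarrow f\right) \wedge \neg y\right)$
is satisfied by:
  {f: True, m: False, y: False}
  {y: True, f: True, m: False}
  {f: True, m: True, y: False}
  {y: True, f: True, m: True}
  {y: False, m: False, f: False}


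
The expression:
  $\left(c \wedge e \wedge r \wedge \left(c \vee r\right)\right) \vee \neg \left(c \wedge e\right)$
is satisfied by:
  {r: True, c: False, e: False}
  {c: False, e: False, r: False}
  {r: True, e: True, c: False}
  {e: True, c: False, r: False}
  {r: True, c: True, e: False}
  {c: True, r: False, e: False}
  {r: True, e: True, c: True}


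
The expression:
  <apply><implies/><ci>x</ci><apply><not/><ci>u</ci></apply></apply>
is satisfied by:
  {u: False, x: False}
  {x: True, u: False}
  {u: True, x: False}


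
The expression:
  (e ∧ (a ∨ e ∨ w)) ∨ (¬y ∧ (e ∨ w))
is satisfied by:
  {e: True, w: True, y: False}
  {e: True, w: False, y: False}
  {y: True, e: True, w: True}
  {y: True, e: True, w: False}
  {w: True, y: False, e: False}


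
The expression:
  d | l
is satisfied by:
  {d: True, l: True}
  {d: True, l: False}
  {l: True, d: False}


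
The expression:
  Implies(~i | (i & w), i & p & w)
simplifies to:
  i & (p | ~w)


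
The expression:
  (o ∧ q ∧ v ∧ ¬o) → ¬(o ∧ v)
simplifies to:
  True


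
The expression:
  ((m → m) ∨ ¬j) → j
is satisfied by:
  {j: True}


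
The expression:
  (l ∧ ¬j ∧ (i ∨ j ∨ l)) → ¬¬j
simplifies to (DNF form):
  j ∨ ¬l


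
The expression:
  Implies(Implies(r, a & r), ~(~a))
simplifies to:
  a | r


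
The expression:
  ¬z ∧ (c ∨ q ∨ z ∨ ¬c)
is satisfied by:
  {z: False}


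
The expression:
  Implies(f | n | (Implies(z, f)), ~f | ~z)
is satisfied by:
  {z: False, f: False}
  {f: True, z: False}
  {z: True, f: False}


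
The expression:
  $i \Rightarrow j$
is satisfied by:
  {j: True, i: False}
  {i: False, j: False}
  {i: True, j: True}


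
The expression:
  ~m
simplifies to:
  ~m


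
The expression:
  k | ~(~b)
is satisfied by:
  {b: True, k: True}
  {b: True, k: False}
  {k: True, b: False}


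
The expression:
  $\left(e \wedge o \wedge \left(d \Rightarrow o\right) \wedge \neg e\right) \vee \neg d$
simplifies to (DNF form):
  $\neg d$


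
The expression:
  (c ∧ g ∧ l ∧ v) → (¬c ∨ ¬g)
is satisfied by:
  {l: False, v: False, c: False, g: False}
  {g: True, l: False, v: False, c: False}
  {c: True, l: False, v: False, g: False}
  {g: True, c: True, l: False, v: False}
  {v: True, g: False, l: False, c: False}
  {g: True, v: True, l: False, c: False}
  {c: True, v: True, g: False, l: False}
  {g: True, c: True, v: True, l: False}
  {l: True, c: False, v: False, g: False}
  {g: True, l: True, c: False, v: False}
  {c: True, l: True, g: False, v: False}
  {g: True, c: True, l: True, v: False}
  {v: True, l: True, c: False, g: False}
  {g: True, v: True, l: True, c: False}
  {c: True, v: True, l: True, g: False}


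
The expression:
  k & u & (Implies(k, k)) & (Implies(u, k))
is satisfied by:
  {u: True, k: True}


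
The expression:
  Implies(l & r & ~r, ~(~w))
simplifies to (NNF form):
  True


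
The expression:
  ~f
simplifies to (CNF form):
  ~f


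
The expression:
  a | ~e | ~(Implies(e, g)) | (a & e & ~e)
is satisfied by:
  {a: True, g: False, e: False}
  {g: False, e: False, a: False}
  {a: True, e: True, g: False}
  {e: True, g: False, a: False}
  {a: True, g: True, e: False}
  {g: True, a: False, e: False}
  {a: True, e: True, g: True}


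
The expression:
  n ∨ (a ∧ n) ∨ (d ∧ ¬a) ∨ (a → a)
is always true.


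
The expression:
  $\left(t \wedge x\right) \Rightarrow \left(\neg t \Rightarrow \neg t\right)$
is always true.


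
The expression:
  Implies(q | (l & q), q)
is always true.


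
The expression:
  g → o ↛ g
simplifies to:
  ¬g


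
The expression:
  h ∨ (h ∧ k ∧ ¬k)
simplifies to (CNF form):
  h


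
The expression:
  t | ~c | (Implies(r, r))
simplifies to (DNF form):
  True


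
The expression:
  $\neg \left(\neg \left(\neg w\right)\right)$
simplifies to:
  $\neg w$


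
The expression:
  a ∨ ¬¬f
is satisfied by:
  {a: True, f: True}
  {a: True, f: False}
  {f: True, a: False}


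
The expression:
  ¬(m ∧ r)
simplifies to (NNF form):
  ¬m ∨ ¬r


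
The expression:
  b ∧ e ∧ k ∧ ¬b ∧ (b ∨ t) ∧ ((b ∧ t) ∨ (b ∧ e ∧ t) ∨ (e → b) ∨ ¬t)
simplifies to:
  False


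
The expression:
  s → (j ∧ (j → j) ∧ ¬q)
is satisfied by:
  {j: True, q: False, s: False}
  {q: False, s: False, j: False}
  {j: True, q: True, s: False}
  {q: True, j: False, s: False}
  {s: True, j: True, q: False}


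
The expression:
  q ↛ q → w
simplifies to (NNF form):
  True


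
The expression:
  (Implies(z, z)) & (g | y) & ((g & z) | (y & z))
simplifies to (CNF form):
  z & (g | y)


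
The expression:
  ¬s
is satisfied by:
  {s: False}


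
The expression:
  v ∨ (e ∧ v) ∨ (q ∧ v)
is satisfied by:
  {v: True}


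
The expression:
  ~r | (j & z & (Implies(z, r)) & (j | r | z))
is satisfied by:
  {z: True, j: True, r: False}
  {z: True, j: False, r: False}
  {j: True, z: False, r: False}
  {z: False, j: False, r: False}
  {r: True, z: True, j: True}


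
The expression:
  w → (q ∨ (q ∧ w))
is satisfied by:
  {q: True, w: False}
  {w: False, q: False}
  {w: True, q: True}


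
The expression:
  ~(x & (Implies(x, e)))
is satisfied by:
  {e: False, x: False}
  {x: True, e: False}
  {e: True, x: False}


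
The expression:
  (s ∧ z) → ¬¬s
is always true.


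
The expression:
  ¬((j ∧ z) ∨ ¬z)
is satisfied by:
  {z: True, j: False}


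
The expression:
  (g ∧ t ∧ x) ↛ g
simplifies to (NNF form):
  False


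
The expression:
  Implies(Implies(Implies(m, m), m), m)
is always true.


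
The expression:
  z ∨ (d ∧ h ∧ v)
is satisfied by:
  {d: True, z: True, v: True, h: True}
  {d: True, z: True, v: True, h: False}
  {d: True, z: True, h: True, v: False}
  {d: True, z: True, h: False, v: False}
  {z: True, v: True, h: True, d: False}
  {z: True, v: True, h: False, d: False}
  {z: True, v: False, h: True, d: False}
  {z: True, v: False, h: False, d: False}
  {d: True, v: True, h: True, z: False}


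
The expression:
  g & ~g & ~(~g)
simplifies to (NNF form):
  False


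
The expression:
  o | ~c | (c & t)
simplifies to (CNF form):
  o | t | ~c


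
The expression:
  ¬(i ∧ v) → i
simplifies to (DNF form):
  i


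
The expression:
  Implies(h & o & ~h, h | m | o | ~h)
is always true.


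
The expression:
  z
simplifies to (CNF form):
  z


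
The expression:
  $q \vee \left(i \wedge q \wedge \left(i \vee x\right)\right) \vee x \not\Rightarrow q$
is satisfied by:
  {x: True, q: True}
  {x: True, q: False}
  {q: True, x: False}


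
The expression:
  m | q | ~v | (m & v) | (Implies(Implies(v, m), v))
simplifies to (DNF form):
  True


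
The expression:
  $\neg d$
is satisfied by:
  {d: False}


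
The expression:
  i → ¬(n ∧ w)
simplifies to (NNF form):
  ¬i ∨ ¬n ∨ ¬w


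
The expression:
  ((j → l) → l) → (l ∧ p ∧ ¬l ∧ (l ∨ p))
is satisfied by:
  {l: False, j: False}


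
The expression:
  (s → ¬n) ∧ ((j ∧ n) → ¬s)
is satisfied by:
  {s: False, n: False}
  {n: True, s: False}
  {s: True, n: False}


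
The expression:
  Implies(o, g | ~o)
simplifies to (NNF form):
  g | ~o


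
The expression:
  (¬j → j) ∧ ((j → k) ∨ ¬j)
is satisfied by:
  {j: True, k: True}


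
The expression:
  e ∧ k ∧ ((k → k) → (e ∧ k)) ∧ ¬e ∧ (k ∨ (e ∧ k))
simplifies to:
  False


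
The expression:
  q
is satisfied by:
  {q: True}


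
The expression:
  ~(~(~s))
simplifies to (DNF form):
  ~s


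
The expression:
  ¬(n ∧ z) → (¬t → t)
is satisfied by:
  {t: True, z: True, n: True}
  {t: True, z: True, n: False}
  {t: True, n: True, z: False}
  {t: True, n: False, z: False}
  {z: True, n: True, t: False}


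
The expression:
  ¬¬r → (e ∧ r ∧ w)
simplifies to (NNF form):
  (e ∧ w) ∨ ¬r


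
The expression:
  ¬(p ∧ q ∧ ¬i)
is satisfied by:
  {i: True, p: False, q: False}
  {p: False, q: False, i: False}
  {i: True, q: True, p: False}
  {q: True, p: False, i: False}
  {i: True, p: True, q: False}
  {p: True, i: False, q: False}
  {i: True, q: True, p: True}


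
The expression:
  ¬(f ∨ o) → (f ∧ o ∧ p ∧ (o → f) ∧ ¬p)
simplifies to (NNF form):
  f ∨ o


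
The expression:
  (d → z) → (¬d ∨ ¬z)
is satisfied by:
  {z: False, d: False}
  {d: True, z: False}
  {z: True, d: False}


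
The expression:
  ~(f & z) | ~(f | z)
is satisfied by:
  {z: False, f: False}
  {f: True, z: False}
  {z: True, f: False}


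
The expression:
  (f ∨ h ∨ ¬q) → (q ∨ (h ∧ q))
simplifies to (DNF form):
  q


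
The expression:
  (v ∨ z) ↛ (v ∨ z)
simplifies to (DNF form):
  False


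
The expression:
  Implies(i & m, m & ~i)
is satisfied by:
  {m: False, i: False}
  {i: True, m: False}
  {m: True, i: False}


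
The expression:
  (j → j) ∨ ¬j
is always true.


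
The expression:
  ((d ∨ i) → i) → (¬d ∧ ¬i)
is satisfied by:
  {i: False}


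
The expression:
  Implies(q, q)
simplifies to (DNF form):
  True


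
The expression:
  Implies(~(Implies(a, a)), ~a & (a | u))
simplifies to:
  True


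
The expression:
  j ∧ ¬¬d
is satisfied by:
  {j: True, d: True}


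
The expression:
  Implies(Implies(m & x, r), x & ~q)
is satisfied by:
  {m: True, x: True, q: False, r: False}
  {x: True, r: False, m: False, q: False}
  {r: True, m: True, x: True, q: False}
  {r: True, x: True, m: False, q: False}
  {q: True, m: True, x: True, r: False}


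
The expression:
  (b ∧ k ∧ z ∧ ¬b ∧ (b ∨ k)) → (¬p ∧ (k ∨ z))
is always true.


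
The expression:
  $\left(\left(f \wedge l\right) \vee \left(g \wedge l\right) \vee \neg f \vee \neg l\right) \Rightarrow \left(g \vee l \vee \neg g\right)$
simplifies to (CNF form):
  $\text{True}$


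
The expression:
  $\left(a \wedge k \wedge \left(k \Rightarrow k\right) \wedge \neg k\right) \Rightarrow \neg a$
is always true.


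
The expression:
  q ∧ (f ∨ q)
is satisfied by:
  {q: True}


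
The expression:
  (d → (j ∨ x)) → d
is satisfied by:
  {d: True}


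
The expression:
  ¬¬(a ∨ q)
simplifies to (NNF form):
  a ∨ q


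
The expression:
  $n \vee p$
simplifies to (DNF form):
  $n \vee p$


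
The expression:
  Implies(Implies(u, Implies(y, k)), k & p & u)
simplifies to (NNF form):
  u & (k | y) & (p | ~k)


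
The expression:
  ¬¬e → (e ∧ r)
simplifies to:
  r ∨ ¬e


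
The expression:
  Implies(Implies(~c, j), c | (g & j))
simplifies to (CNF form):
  c | g | ~j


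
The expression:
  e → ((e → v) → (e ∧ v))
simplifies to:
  True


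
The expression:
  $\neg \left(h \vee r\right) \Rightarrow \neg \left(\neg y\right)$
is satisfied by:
  {r: True, y: True, h: True}
  {r: True, y: True, h: False}
  {r: True, h: True, y: False}
  {r: True, h: False, y: False}
  {y: True, h: True, r: False}
  {y: True, h: False, r: False}
  {h: True, y: False, r: False}


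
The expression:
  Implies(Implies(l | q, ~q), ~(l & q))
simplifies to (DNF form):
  True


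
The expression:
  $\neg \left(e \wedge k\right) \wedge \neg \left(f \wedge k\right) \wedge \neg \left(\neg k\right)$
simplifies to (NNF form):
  $k \wedge \neg e \wedge \neg f$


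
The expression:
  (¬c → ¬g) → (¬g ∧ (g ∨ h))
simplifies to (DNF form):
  (g ∧ ¬c) ∨ (h ∧ ¬g)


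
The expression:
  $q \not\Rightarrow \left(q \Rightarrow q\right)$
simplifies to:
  $\text{False}$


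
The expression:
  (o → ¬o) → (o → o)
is always true.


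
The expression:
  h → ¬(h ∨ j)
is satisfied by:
  {h: False}


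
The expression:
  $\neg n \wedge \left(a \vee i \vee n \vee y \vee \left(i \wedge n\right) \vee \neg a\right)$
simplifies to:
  $\neg n$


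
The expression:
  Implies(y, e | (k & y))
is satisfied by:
  {k: True, e: True, y: False}
  {k: True, e: False, y: False}
  {e: True, k: False, y: False}
  {k: False, e: False, y: False}
  {y: True, k: True, e: True}
  {y: True, k: True, e: False}
  {y: True, e: True, k: False}


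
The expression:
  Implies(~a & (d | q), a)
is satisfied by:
  {a: True, q: False, d: False}
  {a: True, d: True, q: False}
  {a: True, q: True, d: False}
  {a: True, d: True, q: True}
  {d: False, q: False, a: False}


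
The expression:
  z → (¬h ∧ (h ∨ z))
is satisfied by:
  {h: False, z: False}
  {z: True, h: False}
  {h: True, z: False}


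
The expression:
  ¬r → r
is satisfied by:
  {r: True}


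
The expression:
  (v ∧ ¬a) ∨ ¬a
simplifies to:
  ¬a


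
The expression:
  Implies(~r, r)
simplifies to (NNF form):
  r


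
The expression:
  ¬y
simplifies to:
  ¬y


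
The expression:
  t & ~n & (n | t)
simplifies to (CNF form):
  t & ~n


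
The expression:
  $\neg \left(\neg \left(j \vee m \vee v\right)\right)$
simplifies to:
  $j \vee m \vee v$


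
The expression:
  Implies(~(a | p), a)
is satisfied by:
  {a: True, p: True}
  {a: True, p: False}
  {p: True, a: False}


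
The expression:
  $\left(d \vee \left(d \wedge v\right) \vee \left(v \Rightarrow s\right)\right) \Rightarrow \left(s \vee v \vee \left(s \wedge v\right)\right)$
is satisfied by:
  {v: True, s: True}
  {v: True, s: False}
  {s: True, v: False}


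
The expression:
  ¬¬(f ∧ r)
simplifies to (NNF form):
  f ∧ r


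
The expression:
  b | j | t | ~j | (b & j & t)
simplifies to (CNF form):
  True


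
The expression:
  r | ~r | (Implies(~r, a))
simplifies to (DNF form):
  True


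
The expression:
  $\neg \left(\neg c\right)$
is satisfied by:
  {c: True}


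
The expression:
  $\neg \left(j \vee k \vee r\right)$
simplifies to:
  $\neg j \wedge \neg k \wedge \neg r$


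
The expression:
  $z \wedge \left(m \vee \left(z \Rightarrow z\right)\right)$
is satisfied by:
  {z: True}


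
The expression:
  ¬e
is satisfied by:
  {e: False}


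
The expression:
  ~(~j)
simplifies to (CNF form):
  j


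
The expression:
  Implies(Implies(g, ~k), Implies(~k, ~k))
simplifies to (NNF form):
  True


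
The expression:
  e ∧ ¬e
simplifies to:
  False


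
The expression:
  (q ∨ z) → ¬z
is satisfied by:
  {z: False}


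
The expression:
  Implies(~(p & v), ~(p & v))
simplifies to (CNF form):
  True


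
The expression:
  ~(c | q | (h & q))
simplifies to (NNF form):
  ~c & ~q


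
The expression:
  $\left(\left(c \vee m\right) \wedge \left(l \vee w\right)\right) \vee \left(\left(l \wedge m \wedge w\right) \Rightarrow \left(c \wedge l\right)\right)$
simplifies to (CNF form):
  $\text{True}$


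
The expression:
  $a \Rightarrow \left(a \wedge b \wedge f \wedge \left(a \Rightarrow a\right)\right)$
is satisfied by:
  {b: True, f: True, a: False}
  {b: True, f: False, a: False}
  {f: True, b: False, a: False}
  {b: False, f: False, a: False}
  {b: True, a: True, f: True}


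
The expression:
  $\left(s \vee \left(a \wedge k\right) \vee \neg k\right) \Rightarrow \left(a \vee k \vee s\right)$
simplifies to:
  $a \vee k \vee s$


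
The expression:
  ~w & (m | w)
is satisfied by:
  {m: True, w: False}


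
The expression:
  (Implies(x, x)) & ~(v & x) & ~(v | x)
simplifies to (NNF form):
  ~v & ~x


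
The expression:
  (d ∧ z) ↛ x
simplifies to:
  d ∧ z ∧ ¬x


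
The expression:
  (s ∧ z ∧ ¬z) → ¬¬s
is always true.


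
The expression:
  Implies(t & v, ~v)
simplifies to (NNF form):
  ~t | ~v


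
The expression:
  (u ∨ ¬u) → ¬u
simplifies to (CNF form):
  ¬u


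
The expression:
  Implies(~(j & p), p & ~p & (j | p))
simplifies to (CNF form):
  j & p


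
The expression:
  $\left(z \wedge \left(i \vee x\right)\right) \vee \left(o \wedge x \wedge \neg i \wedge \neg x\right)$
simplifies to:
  $z \wedge \left(i \vee x\right)$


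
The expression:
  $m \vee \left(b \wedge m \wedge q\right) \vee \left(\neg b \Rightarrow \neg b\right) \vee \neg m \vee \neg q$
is always true.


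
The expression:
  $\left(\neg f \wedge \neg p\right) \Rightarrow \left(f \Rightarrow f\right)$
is always true.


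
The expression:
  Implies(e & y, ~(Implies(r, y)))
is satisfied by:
  {e: False, y: False}
  {y: True, e: False}
  {e: True, y: False}


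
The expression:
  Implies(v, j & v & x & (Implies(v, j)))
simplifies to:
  ~v | (j & x)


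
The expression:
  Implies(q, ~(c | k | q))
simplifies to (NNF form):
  ~q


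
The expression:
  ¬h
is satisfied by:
  {h: False}


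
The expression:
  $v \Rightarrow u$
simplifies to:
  $u \vee \neg v$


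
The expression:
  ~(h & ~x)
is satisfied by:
  {x: True, h: False}
  {h: False, x: False}
  {h: True, x: True}


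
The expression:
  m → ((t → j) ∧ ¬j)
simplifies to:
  (¬j ∧ ¬t) ∨ ¬m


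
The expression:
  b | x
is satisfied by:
  {b: True, x: True}
  {b: True, x: False}
  {x: True, b: False}


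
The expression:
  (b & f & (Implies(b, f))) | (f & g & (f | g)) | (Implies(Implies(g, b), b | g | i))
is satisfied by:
  {i: True, b: True, g: True}
  {i: True, b: True, g: False}
  {i: True, g: True, b: False}
  {i: True, g: False, b: False}
  {b: True, g: True, i: False}
  {b: True, g: False, i: False}
  {g: True, b: False, i: False}


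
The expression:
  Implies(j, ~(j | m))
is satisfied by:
  {j: False}


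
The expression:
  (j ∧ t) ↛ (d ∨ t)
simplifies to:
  False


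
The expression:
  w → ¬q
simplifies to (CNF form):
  ¬q ∨ ¬w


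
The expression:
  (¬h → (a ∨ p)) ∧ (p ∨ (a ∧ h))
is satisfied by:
  {a: True, p: True, h: True}
  {a: True, p: True, h: False}
  {p: True, h: True, a: False}
  {p: True, h: False, a: False}
  {a: True, h: True, p: False}


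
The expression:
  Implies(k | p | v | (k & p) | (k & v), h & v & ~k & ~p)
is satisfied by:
  {h: True, p: False, k: False, v: False}
  {h: False, p: False, k: False, v: False}
  {h: True, v: True, p: False, k: False}


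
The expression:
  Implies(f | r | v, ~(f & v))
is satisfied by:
  {v: False, f: False}
  {f: True, v: False}
  {v: True, f: False}


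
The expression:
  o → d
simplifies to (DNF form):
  d ∨ ¬o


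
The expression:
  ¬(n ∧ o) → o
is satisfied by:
  {o: True}


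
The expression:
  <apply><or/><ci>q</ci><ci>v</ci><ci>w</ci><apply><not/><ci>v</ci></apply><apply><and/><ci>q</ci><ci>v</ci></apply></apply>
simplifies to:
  <true/>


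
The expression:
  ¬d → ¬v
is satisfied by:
  {d: True, v: False}
  {v: False, d: False}
  {v: True, d: True}


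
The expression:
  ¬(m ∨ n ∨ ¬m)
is never true.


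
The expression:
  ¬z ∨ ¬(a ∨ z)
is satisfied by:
  {z: False}


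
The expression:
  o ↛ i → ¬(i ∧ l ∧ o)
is always true.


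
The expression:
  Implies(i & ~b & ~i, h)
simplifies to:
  True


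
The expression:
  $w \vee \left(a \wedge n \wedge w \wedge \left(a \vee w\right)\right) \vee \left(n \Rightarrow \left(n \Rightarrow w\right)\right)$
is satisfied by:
  {w: True, n: False}
  {n: False, w: False}
  {n: True, w: True}


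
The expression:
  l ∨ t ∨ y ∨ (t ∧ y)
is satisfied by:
  {y: True, t: True, l: True}
  {y: True, t: True, l: False}
  {y: True, l: True, t: False}
  {y: True, l: False, t: False}
  {t: True, l: True, y: False}
  {t: True, l: False, y: False}
  {l: True, t: False, y: False}


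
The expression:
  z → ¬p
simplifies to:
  ¬p ∨ ¬z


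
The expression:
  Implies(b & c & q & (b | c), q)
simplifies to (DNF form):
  True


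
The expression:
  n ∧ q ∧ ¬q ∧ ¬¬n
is never true.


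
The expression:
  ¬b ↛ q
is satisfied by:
  {q: False, b: False}


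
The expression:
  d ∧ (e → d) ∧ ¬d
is never true.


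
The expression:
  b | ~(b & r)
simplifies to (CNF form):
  True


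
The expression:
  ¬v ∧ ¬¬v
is never true.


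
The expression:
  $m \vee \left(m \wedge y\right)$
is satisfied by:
  {m: True}


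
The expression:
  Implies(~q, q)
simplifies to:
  q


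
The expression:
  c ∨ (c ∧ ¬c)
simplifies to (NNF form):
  c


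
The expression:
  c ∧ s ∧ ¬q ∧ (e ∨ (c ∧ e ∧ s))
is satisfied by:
  {c: True, e: True, s: True, q: False}


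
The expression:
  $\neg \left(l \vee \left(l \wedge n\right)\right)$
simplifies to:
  $\neg l$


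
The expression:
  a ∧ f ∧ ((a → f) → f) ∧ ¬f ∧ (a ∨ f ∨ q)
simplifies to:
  False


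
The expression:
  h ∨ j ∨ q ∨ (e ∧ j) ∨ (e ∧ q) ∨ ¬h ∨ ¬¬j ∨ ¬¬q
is always true.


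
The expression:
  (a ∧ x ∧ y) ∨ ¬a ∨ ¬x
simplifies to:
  y ∨ ¬a ∨ ¬x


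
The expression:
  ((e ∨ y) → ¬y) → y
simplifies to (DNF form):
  y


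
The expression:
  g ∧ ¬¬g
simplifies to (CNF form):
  g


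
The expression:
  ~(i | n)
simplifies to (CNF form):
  ~i & ~n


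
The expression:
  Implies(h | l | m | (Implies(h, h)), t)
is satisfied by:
  {t: True}


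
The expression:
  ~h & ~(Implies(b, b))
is never true.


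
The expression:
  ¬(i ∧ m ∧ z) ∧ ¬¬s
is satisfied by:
  {s: True, m: False, z: False, i: False}
  {i: True, s: True, m: False, z: False}
  {z: True, s: True, m: False, i: False}
  {i: True, z: True, s: True, m: False}
  {m: True, s: True, i: False, z: False}
  {i: True, m: True, s: True, z: False}
  {z: True, m: True, s: True, i: False}


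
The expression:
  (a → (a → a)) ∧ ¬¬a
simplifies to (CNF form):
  a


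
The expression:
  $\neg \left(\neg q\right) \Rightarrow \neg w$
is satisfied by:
  {w: False, q: False}
  {q: True, w: False}
  {w: True, q: False}


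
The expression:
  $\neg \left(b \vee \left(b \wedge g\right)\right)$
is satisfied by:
  {b: False}


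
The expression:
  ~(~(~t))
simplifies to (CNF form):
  ~t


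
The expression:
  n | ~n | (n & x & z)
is always true.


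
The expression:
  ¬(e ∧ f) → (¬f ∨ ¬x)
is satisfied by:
  {e: True, x: False, f: False}
  {e: False, x: False, f: False}
  {f: True, e: True, x: False}
  {f: True, e: False, x: False}
  {x: True, e: True, f: False}
  {x: True, e: False, f: False}
  {x: True, f: True, e: True}


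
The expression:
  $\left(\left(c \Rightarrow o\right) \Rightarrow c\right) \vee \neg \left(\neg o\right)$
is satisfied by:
  {o: True, c: True}
  {o: True, c: False}
  {c: True, o: False}


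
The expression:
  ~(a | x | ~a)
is never true.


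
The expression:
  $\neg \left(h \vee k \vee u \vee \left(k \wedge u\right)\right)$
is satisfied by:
  {u: False, h: False, k: False}


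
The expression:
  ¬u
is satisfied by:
  {u: False}


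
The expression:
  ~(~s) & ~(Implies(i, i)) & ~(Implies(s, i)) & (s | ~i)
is never true.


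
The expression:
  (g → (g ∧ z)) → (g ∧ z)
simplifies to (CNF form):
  g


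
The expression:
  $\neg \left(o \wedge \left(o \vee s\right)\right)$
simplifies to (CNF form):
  $\neg o$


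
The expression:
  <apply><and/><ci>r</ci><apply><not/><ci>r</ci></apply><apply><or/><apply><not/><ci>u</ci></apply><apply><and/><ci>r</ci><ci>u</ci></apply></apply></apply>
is never true.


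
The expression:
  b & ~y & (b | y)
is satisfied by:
  {b: True, y: False}


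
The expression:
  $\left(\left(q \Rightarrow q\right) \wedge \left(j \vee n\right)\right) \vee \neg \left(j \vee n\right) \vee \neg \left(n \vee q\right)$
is always true.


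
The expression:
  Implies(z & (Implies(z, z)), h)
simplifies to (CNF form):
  h | ~z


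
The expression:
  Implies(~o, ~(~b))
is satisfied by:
  {b: True, o: True}
  {b: True, o: False}
  {o: True, b: False}


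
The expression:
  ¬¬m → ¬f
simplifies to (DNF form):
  ¬f ∨ ¬m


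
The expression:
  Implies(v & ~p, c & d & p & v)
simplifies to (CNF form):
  p | ~v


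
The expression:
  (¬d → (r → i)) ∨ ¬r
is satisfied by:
  {i: True, d: True, r: False}
  {i: True, d: False, r: False}
  {d: True, i: False, r: False}
  {i: False, d: False, r: False}
  {i: True, r: True, d: True}
  {i: True, r: True, d: False}
  {r: True, d: True, i: False}


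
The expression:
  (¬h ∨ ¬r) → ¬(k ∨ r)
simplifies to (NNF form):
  (h ∧ r) ∨ (¬k ∧ ¬r)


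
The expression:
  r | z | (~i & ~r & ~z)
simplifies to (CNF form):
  r | z | ~i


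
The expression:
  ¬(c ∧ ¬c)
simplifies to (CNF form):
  True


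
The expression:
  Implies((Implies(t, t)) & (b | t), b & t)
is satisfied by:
  {t: False, b: False}
  {b: True, t: True}


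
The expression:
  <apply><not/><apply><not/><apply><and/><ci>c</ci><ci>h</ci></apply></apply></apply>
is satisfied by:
  {h: True, c: True}


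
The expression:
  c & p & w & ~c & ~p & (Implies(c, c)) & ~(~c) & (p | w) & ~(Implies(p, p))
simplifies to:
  False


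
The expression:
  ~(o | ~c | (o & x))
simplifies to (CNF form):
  c & ~o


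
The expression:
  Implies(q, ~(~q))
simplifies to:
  True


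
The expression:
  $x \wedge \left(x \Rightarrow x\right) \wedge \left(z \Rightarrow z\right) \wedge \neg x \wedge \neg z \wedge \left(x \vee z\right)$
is never true.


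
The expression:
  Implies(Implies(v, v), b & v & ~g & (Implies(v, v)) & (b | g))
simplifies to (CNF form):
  b & v & ~g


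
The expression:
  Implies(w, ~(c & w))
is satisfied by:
  {w: False, c: False}
  {c: True, w: False}
  {w: True, c: False}


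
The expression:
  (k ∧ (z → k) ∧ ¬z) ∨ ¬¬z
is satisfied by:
  {k: True, z: True}
  {k: True, z: False}
  {z: True, k: False}


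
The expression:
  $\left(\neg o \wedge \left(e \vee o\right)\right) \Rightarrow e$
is always true.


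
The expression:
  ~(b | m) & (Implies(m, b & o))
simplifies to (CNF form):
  ~b & ~m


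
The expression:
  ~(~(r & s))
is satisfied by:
  {r: True, s: True}


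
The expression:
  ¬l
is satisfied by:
  {l: False}


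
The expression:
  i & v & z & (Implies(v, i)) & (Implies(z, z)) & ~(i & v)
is never true.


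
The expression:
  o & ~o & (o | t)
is never true.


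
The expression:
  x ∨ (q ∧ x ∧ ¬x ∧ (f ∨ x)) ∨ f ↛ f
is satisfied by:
  {x: True}


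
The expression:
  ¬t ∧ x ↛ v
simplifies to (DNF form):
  x ∧ ¬t ∧ ¬v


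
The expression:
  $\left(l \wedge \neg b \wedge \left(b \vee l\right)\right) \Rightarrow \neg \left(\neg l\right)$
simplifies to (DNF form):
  $\text{True}$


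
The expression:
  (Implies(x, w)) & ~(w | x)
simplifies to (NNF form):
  ~w & ~x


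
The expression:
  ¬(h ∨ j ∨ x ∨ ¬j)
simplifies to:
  False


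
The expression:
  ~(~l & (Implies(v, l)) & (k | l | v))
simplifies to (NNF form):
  l | v | ~k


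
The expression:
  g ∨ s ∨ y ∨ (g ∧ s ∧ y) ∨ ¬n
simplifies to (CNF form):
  g ∨ s ∨ y ∨ ¬n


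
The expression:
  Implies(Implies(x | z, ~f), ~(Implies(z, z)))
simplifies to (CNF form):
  f & (x | z)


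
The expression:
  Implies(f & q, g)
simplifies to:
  g | ~f | ~q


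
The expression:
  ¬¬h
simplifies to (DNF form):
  h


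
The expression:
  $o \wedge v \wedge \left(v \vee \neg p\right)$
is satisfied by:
  {o: True, v: True}


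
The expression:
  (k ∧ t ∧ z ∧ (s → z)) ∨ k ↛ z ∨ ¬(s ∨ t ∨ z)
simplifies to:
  (k ∨ ¬s) ∧ (k ∨ ¬t) ∧ (t ∨ ¬z)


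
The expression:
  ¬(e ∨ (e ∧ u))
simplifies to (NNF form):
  ¬e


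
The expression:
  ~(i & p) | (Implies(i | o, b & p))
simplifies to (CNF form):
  b | ~i | ~p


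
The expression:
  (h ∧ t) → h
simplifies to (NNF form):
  True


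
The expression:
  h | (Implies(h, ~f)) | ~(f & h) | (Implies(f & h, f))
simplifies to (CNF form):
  True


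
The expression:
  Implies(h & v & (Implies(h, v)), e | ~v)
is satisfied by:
  {e: True, h: False, v: False}
  {h: False, v: False, e: False}
  {e: True, v: True, h: False}
  {v: True, h: False, e: False}
  {e: True, h: True, v: False}
  {h: True, e: False, v: False}
  {e: True, v: True, h: True}


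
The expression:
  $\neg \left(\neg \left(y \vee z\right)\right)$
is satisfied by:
  {y: True, z: True}
  {y: True, z: False}
  {z: True, y: False}


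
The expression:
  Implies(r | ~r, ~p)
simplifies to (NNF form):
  ~p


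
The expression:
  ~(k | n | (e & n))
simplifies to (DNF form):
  ~k & ~n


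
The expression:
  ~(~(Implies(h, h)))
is always true.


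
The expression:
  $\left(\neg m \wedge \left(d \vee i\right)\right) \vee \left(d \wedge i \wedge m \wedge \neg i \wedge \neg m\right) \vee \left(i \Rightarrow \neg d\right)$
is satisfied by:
  {m: False, d: False, i: False}
  {i: True, m: False, d: False}
  {d: True, m: False, i: False}
  {i: True, d: True, m: False}
  {m: True, i: False, d: False}
  {i: True, m: True, d: False}
  {d: True, m: True, i: False}


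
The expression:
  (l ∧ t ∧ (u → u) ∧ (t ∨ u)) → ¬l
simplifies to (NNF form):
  ¬l ∨ ¬t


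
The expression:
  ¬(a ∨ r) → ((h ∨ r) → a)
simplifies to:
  a ∨ r ∨ ¬h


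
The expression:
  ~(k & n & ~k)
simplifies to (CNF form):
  True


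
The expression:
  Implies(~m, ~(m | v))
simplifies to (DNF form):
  m | ~v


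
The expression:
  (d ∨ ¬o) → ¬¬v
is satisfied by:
  {o: True, v: True, d: False}
  {v: True, d: False, o: False}
  {o: True, v: True, d: True}
  {v: True, d: True, o: False}
  {o: True, d: False, v: False}


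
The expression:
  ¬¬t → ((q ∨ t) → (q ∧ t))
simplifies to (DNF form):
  q ∨ ¬t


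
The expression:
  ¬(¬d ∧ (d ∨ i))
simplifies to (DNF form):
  d ∨ ¬i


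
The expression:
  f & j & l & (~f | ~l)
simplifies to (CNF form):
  False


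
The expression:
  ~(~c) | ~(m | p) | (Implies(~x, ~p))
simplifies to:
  c | x | ~p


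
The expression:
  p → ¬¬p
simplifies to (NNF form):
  True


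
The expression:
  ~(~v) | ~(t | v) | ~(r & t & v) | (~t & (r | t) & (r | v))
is always true.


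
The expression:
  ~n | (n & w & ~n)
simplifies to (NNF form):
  ~n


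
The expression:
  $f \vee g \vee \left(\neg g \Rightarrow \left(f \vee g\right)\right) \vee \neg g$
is always true.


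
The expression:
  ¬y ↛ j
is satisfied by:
  {j: True, y: False}
  {y: False, j: False}
  {y: True, j: True}


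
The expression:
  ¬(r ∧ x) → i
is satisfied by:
  {i: True, x: True, r: True}
  {i: True, x: True, r: False}
  {i: True, r: True, x: False}
  {i: True, r: False, x: False}
  {x: True, r: True, i: False}


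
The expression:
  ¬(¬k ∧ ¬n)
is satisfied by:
  {n: True, k: True}
  {n: True, k: False}
  {k: True, n: False}


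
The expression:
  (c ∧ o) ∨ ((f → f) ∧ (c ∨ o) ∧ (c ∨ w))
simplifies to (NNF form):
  c ∨ (o ∧ w)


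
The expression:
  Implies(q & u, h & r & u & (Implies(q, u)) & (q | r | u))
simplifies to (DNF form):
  ~q | ~u | (h & r)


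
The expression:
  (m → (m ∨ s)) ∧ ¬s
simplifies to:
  ¬s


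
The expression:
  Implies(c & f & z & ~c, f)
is always true.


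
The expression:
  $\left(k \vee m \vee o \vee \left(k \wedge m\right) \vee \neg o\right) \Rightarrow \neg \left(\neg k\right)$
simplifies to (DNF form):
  $k$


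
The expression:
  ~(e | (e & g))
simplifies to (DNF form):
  ~e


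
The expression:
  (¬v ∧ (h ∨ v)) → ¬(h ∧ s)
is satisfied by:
  {v: True, s: False, h: False}
  {s: False, h: False, v: False}
  {h: True, v: True, s: False}
  {h: True, s: False, v: False}
  {v: True, s: True, h: False}
  {s: True, v: False, h: False}
  {h: True, s: True, v: True}


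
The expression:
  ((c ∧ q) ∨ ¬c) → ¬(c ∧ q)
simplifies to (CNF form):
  ¬c ∨ ¬q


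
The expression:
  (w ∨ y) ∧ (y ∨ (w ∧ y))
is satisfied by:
  {y: True}


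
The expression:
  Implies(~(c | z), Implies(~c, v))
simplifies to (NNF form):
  c | v | z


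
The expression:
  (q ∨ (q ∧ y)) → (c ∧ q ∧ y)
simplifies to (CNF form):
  (c ∨ ¬q) ∧ (y ∨ ¬q)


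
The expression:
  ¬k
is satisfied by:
  {k: False}


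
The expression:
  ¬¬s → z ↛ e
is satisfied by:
  {z: True, s: False, e: False}
  {z: False, s: False, e: False}
  {e: True, z: True, s: False}
  {e: True, z: False, s: False}
  {s: True, z: True, e: False}


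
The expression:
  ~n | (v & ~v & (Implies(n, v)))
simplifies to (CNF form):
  ~n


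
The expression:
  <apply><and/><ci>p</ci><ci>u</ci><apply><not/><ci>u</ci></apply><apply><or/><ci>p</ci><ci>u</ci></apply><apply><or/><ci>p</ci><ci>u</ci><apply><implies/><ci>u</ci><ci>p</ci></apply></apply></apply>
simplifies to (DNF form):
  <false/>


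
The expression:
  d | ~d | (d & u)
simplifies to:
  True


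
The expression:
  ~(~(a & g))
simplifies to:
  a & g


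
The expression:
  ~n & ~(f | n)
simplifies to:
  ~f & ~n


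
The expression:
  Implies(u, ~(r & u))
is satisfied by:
  {u: False, r: False}
  {r: True, u: False}
  {u: True, r: False}


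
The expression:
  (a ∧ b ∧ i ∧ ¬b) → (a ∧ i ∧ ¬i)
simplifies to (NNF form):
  True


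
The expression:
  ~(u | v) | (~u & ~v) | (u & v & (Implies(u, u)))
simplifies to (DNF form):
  (u & v) | (~u & ~v)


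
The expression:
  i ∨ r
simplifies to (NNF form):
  i ∨ r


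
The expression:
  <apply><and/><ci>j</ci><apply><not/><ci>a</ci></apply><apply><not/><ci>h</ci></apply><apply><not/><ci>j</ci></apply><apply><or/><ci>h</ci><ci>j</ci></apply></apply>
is never true.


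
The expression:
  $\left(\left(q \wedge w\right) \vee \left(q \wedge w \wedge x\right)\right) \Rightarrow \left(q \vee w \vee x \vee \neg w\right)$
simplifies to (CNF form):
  $\text{True}$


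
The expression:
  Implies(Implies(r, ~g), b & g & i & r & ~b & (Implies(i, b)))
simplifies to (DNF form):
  g & r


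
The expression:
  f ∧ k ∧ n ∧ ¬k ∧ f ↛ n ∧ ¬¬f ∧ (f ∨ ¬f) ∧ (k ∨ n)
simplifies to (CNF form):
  False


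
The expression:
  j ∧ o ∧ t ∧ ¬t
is never true.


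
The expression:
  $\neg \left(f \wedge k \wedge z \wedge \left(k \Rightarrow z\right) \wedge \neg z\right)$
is always true.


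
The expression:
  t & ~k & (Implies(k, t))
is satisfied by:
  {t: True, k: False}


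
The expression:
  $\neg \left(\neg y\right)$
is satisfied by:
  {y: True}


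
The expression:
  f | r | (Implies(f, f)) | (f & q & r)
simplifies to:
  True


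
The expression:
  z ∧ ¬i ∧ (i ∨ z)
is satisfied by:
  {z: True, i: False}


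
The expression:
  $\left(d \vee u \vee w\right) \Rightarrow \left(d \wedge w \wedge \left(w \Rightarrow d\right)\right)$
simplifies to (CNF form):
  $\left(d \vee \neg u\right) \wedge \left(d \vee \neg w\right) \wedge \left(w \vee \neg d\right)$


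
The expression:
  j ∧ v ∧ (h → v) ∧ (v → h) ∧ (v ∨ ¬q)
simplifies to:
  h ∧ j ∧ v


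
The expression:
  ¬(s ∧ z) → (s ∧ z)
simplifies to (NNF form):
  s ∧ z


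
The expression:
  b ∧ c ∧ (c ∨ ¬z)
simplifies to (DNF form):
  b ∧ c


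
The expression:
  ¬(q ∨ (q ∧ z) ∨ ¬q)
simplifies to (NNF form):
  False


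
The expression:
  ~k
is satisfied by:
  {k: False}


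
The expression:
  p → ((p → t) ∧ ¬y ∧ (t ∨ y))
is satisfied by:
  {t: True, y: False, p: False}
  {y: False, p: False, t: False}
  {t: True, y: True, p: False}
  {y: True, t: False, p: False}
  {p: True, t: True, y: False}


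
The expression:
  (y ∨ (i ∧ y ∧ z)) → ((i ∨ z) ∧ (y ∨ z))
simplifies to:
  i ∨ z ∨ ¬y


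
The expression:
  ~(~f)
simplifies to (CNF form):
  f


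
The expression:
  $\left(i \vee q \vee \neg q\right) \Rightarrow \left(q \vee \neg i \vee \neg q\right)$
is always true.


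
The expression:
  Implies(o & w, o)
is always true.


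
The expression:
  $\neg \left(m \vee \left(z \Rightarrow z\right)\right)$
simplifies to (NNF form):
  $\text{False}$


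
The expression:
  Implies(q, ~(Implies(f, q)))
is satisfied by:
  {q: False}


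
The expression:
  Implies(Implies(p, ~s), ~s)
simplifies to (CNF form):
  p | ~s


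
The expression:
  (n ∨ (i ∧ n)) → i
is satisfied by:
  {i: True, n: False}
  {n: False, i: False}
  {n: True, i: True}


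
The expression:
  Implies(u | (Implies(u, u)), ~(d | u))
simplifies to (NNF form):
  ~d & ~u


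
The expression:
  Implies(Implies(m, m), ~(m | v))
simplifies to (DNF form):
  ~m & ~v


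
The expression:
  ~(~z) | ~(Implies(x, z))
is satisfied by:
  {x: True, z: True}
  {x: True, z: False}
  {z: True, x: False}


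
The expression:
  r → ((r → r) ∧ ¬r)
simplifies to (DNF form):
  ¬r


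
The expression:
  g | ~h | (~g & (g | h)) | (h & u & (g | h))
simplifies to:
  True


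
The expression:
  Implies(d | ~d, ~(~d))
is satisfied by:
  {d: True}


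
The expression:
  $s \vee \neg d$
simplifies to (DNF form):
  $s \vee \neg d$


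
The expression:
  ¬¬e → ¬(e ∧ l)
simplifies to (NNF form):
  ¬e ∨ ¬l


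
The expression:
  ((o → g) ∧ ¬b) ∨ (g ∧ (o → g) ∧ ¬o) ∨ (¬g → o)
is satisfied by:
  {o: True, g: True, b: False}
  {o: True, g: False, b: False}
  {g: True, o: False, b: False}
  {o: False, g: False, b: False}
  {b: True, o: True, g: True}
  {b: True, o: True, g: False}
  {b: True, g: True, o: False}


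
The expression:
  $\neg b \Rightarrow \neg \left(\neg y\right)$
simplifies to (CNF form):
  $b \vee y$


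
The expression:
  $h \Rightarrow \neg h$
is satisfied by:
  {h: False}


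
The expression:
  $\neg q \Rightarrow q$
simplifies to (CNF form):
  $q$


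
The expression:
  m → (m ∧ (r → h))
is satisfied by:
  {h: True, m: False, r: False}
  {m: False, r: False, h: False}
  {h: True, r: True, m: False}
  {r: True, m: False, h: False}
  {h: True, m: True, r: False}
  {m: True, h: False, r: False}
  {h: True, r: True, m: True}
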